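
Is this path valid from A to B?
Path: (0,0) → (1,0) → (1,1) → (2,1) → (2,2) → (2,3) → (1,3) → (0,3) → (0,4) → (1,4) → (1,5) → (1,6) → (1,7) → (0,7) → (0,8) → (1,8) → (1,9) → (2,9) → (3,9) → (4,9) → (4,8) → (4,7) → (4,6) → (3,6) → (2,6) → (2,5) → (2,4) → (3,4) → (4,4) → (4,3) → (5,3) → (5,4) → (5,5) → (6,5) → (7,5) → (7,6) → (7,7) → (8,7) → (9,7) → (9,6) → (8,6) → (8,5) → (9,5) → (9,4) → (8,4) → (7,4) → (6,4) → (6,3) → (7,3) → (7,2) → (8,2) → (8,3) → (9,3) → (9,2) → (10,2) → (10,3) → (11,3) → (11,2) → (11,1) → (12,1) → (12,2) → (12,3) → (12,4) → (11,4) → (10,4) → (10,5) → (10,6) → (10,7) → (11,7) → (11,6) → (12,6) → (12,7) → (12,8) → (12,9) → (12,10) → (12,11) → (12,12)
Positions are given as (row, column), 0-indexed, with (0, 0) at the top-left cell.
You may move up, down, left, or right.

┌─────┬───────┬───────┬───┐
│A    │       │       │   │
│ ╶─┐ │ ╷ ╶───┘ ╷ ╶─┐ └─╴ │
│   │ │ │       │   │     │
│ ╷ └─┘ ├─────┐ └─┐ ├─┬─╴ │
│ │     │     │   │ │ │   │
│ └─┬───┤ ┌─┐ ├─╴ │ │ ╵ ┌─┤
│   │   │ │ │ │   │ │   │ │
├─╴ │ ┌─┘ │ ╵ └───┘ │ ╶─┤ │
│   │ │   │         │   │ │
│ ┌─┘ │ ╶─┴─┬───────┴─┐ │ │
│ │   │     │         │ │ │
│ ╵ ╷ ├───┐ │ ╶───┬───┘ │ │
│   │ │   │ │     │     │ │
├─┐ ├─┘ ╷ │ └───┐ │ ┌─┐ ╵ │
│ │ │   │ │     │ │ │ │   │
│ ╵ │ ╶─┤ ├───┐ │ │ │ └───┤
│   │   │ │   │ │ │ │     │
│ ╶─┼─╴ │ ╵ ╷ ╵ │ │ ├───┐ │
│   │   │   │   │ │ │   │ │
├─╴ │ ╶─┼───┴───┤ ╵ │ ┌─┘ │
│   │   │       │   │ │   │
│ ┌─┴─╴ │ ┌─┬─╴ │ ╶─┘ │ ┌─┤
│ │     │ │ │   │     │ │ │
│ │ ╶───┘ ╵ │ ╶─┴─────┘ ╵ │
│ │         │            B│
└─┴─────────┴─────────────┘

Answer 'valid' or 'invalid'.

Checking path validity:
Result: All consecutive moves are passable.

valid

Correct solution:

┌─────┬───────┬───────┬───┐
│A    │↱ ↓    │↱ ↓    │   │
│ ╶─┐ │ ╷ ╶───┘ ╷ ╶─┐ └─╴ │
│↳ ↓│ │↑│↳ → → ↑│↳ ↓│     │
│ ╷ └─┘ ├─────┐ └─┐ ├─┬─╴ │
│ │↳ → ↑│↓ ← ↰│   │↓│ │   │
│ └─┬───┤ ┌─┐ ├─╴ │ │ ╵ ┌─┤
│   │   │↓│ │↑│   │↓│   │ │
├─╴ │ ┌─┘ │ ╵ └───┘ │ ╶─┤ │
│   │ │↓ ↲│  ↑ ← ← ↲│   │ │
│ ┌─┘ │ ╶─┴─┬───────┴─┐ │ │
│ │   │↳ → ↓│         │ │ │
│ ╵ ╷ ├───┐ │ ╶───┬───┘ │ │
│   │ │↓ ↰│↓│     │     │ │
├─┐ ├─┘ ╷ │ └───┐ │ ┌─┐ ╵ │
│ │ │↓ ↲│↑│↳ → ↓│ │ │ │   │
│ ╵ │ ╶─┤ ├───┐ │ │ │ └───┤
│   │↳ ↓│↑│↓ ↰│↓│ │ │     │
│ ╶─┼─╴ │ ╵ ╷ ╵ │ │ ├───┐ │
│   │↓ ↲│↑ ↲│↑ ↲│ │ │   │ │
├─╴ │ ╶─┼───┴───┤ ╵ │ ┌─┘ │
│   │↳ ↓│↱ → → ↓│   │ │   │
│ ┌─┴─╴ │ ┌─┬─╴ │ ╶─┘ │ ┌─┤
│ │↓ ← ↲│↑│ │↓ ↲│     │ │ │
│ │ ╶───┘ ╵ │ ╶─┴─────┘ ╵ │
│ │↳ → → ↑  │↳ → → → → → B│
└─┴─────────┴─────────────┘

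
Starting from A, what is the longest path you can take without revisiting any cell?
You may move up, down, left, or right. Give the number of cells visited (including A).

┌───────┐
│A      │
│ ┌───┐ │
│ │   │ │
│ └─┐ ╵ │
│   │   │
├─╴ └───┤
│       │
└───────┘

Finding longest simple path using DFS:
Start: (0, 0)
Longest path visits 9 cells
Path: A → right → right → right → down → down → left → up → left

Solution:

┌───────┐
│A → → ↓│
│ ┌───┐ │
│ │B ↰│↓│
│ └─┐ ╵ │
│   │↑ ↲│
├─╴ └───┤
│       │
└───────┘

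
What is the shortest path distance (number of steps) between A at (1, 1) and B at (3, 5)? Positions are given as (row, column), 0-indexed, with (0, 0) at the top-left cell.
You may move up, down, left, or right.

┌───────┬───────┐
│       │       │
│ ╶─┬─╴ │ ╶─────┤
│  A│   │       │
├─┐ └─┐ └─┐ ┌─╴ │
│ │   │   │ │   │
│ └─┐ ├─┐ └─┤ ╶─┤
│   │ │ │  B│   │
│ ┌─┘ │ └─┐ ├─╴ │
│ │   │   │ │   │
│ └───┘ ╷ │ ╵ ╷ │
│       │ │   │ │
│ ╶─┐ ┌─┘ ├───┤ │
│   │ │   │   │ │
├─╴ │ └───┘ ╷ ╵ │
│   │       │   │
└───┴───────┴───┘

Finding path from (1, 1) to (3, 5):
Path: (1,1) → (1,0) → (0,0) → (0,1) → (0,2) → (0,3) → (1,3) → (2,3) → (2,4) → (3,4) → (3,5)
Distance: 10 steps

Solution:

┌───────┬───────┐
│↱ → → ↓│       │
│ ╶─┬─╴ │ ╶─────┤
│↑ A│  ↓│       │
├─┐ └─┐ └─┐ ┌─╴ │
│ │   │↳ ↓│ │   │
│ └─┐ ├─┐ └─┤ ╶─┤
│   │ │ │↳ B│   │
│ ┌─┘ │ └─┐ ├─╴ │
│ │   │   │ │   │
│ └───┘ ╷ │ ╵ ╷ │
│       │ │   │ │
│ ╶─┐ ┌─┘ ├───┤ │
│   │ │   │   │ │
├─╴ │ └───┘ ╷ ╵ │
│   │       │   │
└───┴───────┴───┘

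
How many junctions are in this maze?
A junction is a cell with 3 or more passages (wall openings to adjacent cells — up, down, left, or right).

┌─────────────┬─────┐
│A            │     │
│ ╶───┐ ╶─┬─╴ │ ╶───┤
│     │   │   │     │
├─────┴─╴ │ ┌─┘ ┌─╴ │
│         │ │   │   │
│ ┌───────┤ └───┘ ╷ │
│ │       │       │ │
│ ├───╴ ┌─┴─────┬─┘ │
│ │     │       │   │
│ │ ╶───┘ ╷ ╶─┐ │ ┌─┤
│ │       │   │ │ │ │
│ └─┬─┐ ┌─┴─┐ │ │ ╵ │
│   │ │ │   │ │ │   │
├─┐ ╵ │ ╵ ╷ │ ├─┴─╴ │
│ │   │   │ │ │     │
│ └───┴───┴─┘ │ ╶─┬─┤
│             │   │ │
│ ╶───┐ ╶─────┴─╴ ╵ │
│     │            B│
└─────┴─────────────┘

Checking each cell for number of passages:

Junctions found (3+ passages):
  (0, 3): 3 passages
  (1, 7): 3 passages
  (2, 9): 3 passages
  (3, 3): 3 passages
  (4, 5): 3 passages
  (5, 3): 3 passages
  (6, 9): 3 passages
  (8, 0): 3 passages
  (8, 3): 3 passages
  (9, 8): 3 passages
Total junctions: 10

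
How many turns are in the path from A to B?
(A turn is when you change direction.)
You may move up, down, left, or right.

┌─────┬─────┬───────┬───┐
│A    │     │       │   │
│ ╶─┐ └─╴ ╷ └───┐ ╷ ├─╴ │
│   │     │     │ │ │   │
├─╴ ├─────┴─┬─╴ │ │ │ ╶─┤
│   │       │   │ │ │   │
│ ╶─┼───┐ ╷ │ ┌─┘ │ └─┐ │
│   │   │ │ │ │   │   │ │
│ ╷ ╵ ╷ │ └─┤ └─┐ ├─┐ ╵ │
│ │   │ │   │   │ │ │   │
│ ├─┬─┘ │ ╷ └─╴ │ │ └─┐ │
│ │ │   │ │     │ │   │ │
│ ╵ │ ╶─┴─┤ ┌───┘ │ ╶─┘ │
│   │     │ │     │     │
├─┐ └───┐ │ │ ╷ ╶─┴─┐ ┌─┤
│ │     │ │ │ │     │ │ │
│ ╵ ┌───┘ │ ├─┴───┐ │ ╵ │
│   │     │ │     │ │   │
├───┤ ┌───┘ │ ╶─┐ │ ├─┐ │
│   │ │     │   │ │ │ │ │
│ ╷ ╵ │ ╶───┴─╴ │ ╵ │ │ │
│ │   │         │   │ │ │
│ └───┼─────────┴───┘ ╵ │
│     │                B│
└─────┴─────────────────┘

Directions: right, right, down, right, right, up, right, down, right, right, down, left, down, down, right, down, left, left, down, down, down, down, left, left, down, right, right, right, right, up, left, up, right, right, down, down, right, up, up, up, left, left, up, right, up, up, up, up, up, up, right, down, down, down, right, down, right, down, down, left, down, down, right, down, down, down
Number of turns: 37

Solution:

┌─────┬─────┬───────┬───┐
│A → ↓│  ↱ ↓│    ↱ ↓│   │
│ ╶─┐ └─╴ ╷ └───┐ ╷ ├─╴ │
│   │↳ → ↑│↳ → ↓│↑│↓│   │
├─╴ ├─────┴─┬─╴ │ │ │ ╶─┤
│   │       │↓ ↲│↑│↓│   │
│ ╶─┼───┐ ╷ │ ┌─┘ │ └─┐ │
│   │   │ │ │↓│  ↑│↳ ↓│ │
│ ╷ ╵ ╷ │ └─┤ └─┐ ├─┐ ╵ │
│ │   │ │   │↳ ↓│↑│ │↳ ↓│
│ ├─┬─┘ │ ╷ └─╴ │ │ └─┐ │
│ │ │   │ │↓ ← ↲│↑│   │↓│
│ ╵ │ ╶─┴─┤ ┌───┘ │ ╶─┘ │
│   │     │↓│  ↱ ↑│  ↓ ↲│
├─┐ └───┐ │ │ ╷ ╶─┴─┐ ┌─┤
│ │     │ │↓│ │↑ ← ↰│↓│ │
│ ╵ ┌───┘ │ ├─┴───┐ │ ╵ │
│   │     │↓│↱ → ↓│↑│↳ ↓│
├───┤ ┌───┘ │ ╶─┐ │ ├─┐ │
│   │ │↓ ← ↲│↑ ↰│↓│↑│ │↓│
│ ╷ ╵ │ ╶───┴─╴ │ ╵ │ │ │
│ │   │↳ → → → ↑│↳ ↑│ │↓│
│ └───┼─────────┴───┘ ╵ │
│     │                B│
└─────┴─────────────────┘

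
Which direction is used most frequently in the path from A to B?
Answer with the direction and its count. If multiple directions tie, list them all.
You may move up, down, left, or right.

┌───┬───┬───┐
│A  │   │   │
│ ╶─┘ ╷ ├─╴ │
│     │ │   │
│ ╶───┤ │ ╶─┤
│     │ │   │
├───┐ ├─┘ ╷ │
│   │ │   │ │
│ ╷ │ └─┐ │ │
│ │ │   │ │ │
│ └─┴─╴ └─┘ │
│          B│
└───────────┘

Directions: down, down, right, right, down, down, right, down, right, right
Counts: {'down': 5, 'right': 5}
Most common: down and right (tied at 5 times each)

Solution:

┌───┬───┬───┐
│A  │   │   │
│ ╶─┘ ╷ ├─╴ │
│↓    │ │   │
│ ╶───┤ │ ╶─┤
│↳ → ↓│ │   │
├───┐ ├─┘ ╷ │
│   │↓│   │ │
│ ╷ │ └─┐ │ │
│ │ │↳ ↓│ │ │
│ └─┴─╴ └─┘ │
│      ↳ → B│
└───────────┘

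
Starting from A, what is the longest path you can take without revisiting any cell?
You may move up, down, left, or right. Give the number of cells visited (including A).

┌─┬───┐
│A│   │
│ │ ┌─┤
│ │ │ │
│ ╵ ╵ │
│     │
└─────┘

Finding longest simple path using DFS:
Start: (0, 0)
Longest path visits 7 cells
Path: A → down → down → right → up → up → right

Solution:

┌─┬───┐
│A│↱ B│
│ │ ┌─┤
│↓│↑│ │
│ ╵ ╵ │
│↳ ↑  │
└─────┘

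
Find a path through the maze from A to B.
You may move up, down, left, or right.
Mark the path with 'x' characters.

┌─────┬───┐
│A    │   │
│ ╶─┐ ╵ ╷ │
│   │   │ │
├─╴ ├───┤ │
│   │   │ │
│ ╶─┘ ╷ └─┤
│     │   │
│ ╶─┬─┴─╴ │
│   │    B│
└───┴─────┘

Finding the shortest path through the maze:
Path length: 12 steps
Directions: down → right → down → left → down → right → right → up → right → down → right → down

Solution:

┌─────┬───┐
│A    │   │
│ ╶─┐ ╵ ╷ │
│x x│   │ │
├─╴ ├───┤ │
│x x│x x│ │
│ ╶─┘ ╷ └─┤
│x x x│x x│
│ ╶─┬─┴─╴ │
│   │    B│
└───┴─────┘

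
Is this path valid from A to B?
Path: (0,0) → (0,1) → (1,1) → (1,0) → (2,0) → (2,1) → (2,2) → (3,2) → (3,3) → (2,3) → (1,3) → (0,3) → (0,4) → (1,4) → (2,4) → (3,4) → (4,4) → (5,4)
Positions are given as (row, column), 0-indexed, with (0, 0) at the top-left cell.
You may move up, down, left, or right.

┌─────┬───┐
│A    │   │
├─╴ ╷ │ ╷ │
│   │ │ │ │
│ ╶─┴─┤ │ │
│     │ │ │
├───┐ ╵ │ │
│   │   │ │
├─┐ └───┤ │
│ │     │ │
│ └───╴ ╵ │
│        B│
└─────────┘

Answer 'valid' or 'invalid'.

Checking path validity:
Result: All consecutive moves are passable.

valid

Correct solution:

┌─────┬───┐
│A ↓  │↱ ↓│
├─╴ ╷ │ ╷ │
│↓ ↲│ │↑│↓│
│ ╶─┴─┤ │ │
│↳ → ↓│↑│↓│
├───┐ ╵ │ │
│   │↳ ↑│↓│
├─┐ └───┤ │
│ │     │↓│
│ └───╴ ╵ │
│        B│
└─────────┘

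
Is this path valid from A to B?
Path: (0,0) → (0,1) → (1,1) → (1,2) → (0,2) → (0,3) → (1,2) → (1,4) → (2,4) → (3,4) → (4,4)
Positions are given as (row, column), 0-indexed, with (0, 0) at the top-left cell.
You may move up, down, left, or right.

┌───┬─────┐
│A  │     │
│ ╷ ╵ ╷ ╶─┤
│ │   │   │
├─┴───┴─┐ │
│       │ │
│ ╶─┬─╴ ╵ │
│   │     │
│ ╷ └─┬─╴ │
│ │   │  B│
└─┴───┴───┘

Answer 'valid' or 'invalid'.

Checking path validity:
Result: Invalid move at step 6: cannot move from (0, 3) to (1, 2).

invalid

Correct solution:

┌───┬─────┐
│A ↓│↱ ↓  │
│ ╷ ╵ ╷ ╶─┤
│ │↳ ↑│↳ ↓│
├─┴───┴─┐ │
│       │↓│
│ ╶─┬─╴ ╵ │
│   │    ↓│
│ ╷ └─┬─╴ │
│ │   │  B│
└─┴───┴───┘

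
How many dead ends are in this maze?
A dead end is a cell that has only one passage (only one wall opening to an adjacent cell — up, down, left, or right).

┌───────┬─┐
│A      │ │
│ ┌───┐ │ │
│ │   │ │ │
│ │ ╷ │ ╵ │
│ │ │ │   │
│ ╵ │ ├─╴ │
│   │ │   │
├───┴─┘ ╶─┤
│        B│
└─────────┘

Checking each cell for number of passages:

Dead ends found at positions:
  (0, 4)
  (3, 2)
  (4, 0)
  (4, 4)
Total dead ends: 4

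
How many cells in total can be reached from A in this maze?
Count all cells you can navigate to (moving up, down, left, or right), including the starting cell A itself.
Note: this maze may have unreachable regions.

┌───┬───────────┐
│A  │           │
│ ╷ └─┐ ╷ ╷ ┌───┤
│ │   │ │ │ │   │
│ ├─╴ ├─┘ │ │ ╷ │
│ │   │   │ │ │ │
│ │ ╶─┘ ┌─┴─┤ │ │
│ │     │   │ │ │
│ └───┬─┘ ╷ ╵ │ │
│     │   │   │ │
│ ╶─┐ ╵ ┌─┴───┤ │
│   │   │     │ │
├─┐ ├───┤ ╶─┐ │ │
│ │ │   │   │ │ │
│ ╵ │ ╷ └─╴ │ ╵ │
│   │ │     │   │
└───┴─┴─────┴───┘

Using BFS/flood-fill to find all reachable cells from A:
Maze size: 8 × 8 = 64 total cells
All cells are reachable — the maze is fully connected.
Reachable cells: 64

Reachable region (· marks reachable cells):

┌───┬───────────┐
│A ·│· · · · · ·│
│ ╷ └─┐ ╷ ╷ ┌───┤
│·│· ·│·│·│·│· ·│
│ ├─╴ ├─┘ │ │ ╷ │
│·│· ·│· ·│·│·│·│
│ │ ╶─┘ ┌─┴─┤ │ │
│·│· · ·│· ·│·│·│
│ └───┬─┘ ╷ ╵ │ │
│· · ·│· ·│· ·│·│
│ ╶─┐ ╵ ┌─┴───┤ │
│· ·│· ·│· · ·│·│
├─┐ ├───┤ ╶─┐ │ │
│·│·│· ·│· ·│·│·│
│ ╵ │ ╷ └─╴ │ ╵ │
│· ·│·│· · ·│· ·│
└───┴─┴─────┴───┘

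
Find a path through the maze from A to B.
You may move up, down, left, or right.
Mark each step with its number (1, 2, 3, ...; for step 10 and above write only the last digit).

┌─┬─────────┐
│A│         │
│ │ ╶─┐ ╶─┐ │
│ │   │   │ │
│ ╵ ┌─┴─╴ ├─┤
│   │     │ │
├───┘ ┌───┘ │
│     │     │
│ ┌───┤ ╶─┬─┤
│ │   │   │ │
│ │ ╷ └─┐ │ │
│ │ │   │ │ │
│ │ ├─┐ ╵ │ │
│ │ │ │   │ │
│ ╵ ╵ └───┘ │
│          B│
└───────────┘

Finding the shortest path through the maze:
Path length: 24 steps
Directions: down → down → right → up → up → right → right → down → right → down → left → left → down → left → left → down → down → down → down → right → right → right → right → right

Solution:

┌─┬─────────┐
│A│5 6 7    │
│ │ ╶─┐ ╶─┐ │
│1│4  │8 9│ │
│ ╵ ┌─┴─╴ ├─┤
│2 3│2 1 0│ │
├───┘ ┌───┘ │
│5 4 3│     │
│ ┌───┤ ╶─┬─┤
│6│   │   │ │
│ │ ╷ └─┐ │ │
│7│ │   │ │ │
│ │ ├─┐ ╵ │ │
│8│ │ │   │ │
│ ╵ ╵ └───┘ │
│9 0 1 2 3 B│
└───────────┘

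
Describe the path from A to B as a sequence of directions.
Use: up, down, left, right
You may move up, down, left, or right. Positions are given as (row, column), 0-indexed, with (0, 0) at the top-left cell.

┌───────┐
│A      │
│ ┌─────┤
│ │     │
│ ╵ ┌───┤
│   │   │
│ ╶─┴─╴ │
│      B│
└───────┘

Finding the path and converting it to directions:
Path through cells: (0,0) → (1,0) → (2,0) → (3,0) → (3,1) → (3,2) → (3,3)
Directions: down, down, down, right, right, right

Solution:

┌───────┐
│A      │
│ ┌─────┤
│↓│     │
│ ╵ ┌───┤
│↓  │   │
│ ╶─┴─╴ │
│↳ → → B│
└───────┘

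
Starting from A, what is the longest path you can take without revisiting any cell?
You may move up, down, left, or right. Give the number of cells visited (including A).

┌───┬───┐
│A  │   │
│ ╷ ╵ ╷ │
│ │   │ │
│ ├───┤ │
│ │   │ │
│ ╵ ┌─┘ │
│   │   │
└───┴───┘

Finding longest simple path using DFS:
Start: (0, 0)
Longest path visits 10 cells
Path: A → right → down → right → up → right → down → down → down → left

Solution:

┌───┬───┐
│A ↓│↱ ↓│
│ ╷ ╵ ╷ │
│ │↳ ↑│↓│
│ ├───┤ │
│ │   │↓│
│ ╵ ┌─┘ │
│   │B ↲│
└───┴───┘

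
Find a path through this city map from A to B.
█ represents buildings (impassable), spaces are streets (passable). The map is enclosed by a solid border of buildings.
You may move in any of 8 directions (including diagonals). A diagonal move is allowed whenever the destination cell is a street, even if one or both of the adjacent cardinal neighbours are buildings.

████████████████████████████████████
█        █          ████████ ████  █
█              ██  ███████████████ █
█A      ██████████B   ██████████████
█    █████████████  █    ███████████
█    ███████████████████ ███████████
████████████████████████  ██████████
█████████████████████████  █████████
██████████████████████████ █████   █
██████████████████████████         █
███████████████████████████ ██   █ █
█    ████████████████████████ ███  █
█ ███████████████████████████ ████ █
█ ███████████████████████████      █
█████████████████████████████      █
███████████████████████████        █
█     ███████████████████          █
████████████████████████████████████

Finding the shortest path from A to B:
Movement: 8-directional
Path length: 17 steps
Directions: right → right → right → right → right → right → up-right → right → right → right → right → right → right → up-right → right → down-right → down-right

Solution:

████████████████████████████████████
█        █     →↘   ████████ ████  █
█       →→→→→→↗██↘ ███████████████ █
█A→→→→→↗██████████B   ██████████████
█    █████████████  █    ███████████
█    ███████████████████ ███████████
████████████████████████  ██████████
█████████████████████████  █████████
██████████████████████████ █████   █
██████████████████████████         █
███████████████████████████ ██   █ █
█    ████████████████████████ ███  █
█ ███████████████████████████ ████ █
█ ███████████████████████████      █
█████████████████████████████      █
███████████████████████████        █
█     ███████████████████          █
████████████████████████████████████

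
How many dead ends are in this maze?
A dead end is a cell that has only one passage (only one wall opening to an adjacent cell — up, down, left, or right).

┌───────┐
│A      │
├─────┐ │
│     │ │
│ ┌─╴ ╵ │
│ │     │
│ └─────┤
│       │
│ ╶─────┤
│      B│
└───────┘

Checking each cell for number of passages:

Dead ends found at positions:
  (0, 0)
  (2, 1)
  (3, 3)
  (4, 3)
Total dead ends: 4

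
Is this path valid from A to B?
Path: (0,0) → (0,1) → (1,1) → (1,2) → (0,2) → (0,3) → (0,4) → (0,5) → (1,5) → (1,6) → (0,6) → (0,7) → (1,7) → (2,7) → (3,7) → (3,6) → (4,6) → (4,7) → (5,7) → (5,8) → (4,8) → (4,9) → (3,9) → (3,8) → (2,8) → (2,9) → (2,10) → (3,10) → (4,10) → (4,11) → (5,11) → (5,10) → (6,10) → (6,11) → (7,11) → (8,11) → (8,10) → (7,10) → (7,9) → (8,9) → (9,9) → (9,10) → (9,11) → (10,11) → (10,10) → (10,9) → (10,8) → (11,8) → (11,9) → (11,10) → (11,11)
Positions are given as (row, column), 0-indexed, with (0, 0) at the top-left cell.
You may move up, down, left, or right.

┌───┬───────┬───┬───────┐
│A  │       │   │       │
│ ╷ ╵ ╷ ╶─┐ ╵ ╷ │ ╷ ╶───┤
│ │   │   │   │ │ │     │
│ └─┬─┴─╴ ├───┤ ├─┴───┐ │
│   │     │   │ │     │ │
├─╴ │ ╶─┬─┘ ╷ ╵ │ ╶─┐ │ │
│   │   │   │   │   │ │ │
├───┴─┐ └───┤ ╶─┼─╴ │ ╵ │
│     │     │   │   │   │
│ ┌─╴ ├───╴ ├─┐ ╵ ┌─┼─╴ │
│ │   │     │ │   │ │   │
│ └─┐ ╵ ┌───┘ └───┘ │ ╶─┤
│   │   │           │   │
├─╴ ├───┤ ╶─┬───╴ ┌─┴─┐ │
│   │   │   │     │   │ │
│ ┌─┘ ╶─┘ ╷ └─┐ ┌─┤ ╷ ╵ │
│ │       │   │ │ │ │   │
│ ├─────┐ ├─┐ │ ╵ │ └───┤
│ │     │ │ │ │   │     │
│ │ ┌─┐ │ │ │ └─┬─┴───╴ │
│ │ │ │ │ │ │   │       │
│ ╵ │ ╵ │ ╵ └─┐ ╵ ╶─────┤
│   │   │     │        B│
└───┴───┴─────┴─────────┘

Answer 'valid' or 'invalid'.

Checking path validity:
Result: All consecutive moves are passable.

valid

Correct solution:

┌───┬───────┬───┬───────┐
│A ↓│↱ → → ↓│↱ ↓│       │
│ ╷ ╵ ╷ ╶─┐ ╵ ╷ │ ╷ ╶───┤
│ │↳ ↑│   │↳ ↑│↓│ │     │
│ └─┬─┴─╴ ├───┤ ├─┴───┐ │
│   │     │   │↓│↱ → ↓│ │
├─╴ │ ╶─┬─┘ ╷ ╵ │ ╶─┐ │ │
│   │   │   │↓ ↲│↑ ↰│↓│ │
├───┴─┐ └───┤ ╶─┼─╴ │ ╵ │
│     │     │↳ ↓│↱ ↑│↳ ↓│
│ ┌─╴ ├───╴ ├─┐ ╵ ┌─┼─╴ │
│ │   │     │ │↳ ↑│ │↓ ↲│
│ └─┐ ╵ ┌───┘ └───┘ │ ╶─┤
│   │   │           │↳ ↓│
├─╴ ├───┤ ╶─┬───╴ ┌─┴─┐ │
│   │   │   │     │↓ ↰│↓│
│ ┌─┘ ╶─┘ ╷ └─┐ ┌─┤ ╷ ╵ │
│ │       │   │ │ │↓│↑ ↲│
│ ├─────┐ ├─┐ │ ╵ │ └───┤
│ │     │ │ │ │   │↳ → ↓│
│ │ ┌─┐ │ │ │ └─┬─┴───╴ │
│ │ │ │ │ │ │   │↓ ← ← ↲│
│ ╵ │ ╵ │ ╵ └─┐ ╵ ╶─────┤
│   │   │     │  ↳ → → B│
└───┴───┴─────┴─────────┘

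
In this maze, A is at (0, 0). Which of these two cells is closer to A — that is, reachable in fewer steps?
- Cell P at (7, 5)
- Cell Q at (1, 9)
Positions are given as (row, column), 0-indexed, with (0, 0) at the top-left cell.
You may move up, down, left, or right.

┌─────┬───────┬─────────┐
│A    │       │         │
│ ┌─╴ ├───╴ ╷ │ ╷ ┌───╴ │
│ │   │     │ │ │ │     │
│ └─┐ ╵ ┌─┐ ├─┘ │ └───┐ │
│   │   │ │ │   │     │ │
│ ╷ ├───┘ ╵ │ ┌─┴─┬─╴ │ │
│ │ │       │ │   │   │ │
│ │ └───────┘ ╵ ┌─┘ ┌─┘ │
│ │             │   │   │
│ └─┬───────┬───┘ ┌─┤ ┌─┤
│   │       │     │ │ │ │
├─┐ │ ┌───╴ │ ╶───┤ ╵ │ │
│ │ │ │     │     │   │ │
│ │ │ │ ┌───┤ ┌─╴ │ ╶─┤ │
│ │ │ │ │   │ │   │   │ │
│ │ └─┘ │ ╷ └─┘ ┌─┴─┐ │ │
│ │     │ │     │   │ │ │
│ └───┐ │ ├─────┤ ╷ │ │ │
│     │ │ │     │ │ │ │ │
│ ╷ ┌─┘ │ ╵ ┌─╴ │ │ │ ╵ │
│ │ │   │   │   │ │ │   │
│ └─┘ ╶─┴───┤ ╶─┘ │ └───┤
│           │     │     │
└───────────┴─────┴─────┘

Shortest path A → P at (7, 5): 36 steps
Shortest path A → Q at (1, 9): 22 steps

Q is closer (22 steps vs 36 steps).

Path to P:

┌─────┬───────┬─────────┐
│A    │       │↱ ↓      │
│ ┌─╴ ├───╴ ╷ │ ╷ ┌───╴ │
│↓│   │     │ │↑│↓│     │
│ └─┐ ╵ ┌─┐ ├─┘ │ └───┐ │
│↳ ↓│   │ │ │↱ ↑│↳ → ↓│ │
│ ╷ ├───┘ ╵ │ ┌─┴─┬─╴ │ │
│ │↓│       │↑│   │↓ ↲│ │
│ │ └───────┘ ╵ ┌─┘ ┌─┘ │
│ │↳ → → → → ↑  │↓ ↲│   │
│ └─┬───────┬───┘ ┌─┤ ┌─┤
│   │       │↓ ← ↲│ │ │ │
├─┐ │ ┌───╴ │ ╶───┤ ╵ │ │
│ │ │ │     │↳ → ↓│   │ │
│ │ │ │ ┌───┤ ┌─╴ │ ╶─┤ │
│ │ │ │ │  P│ │↓ ↲│   │ │
│ │ └─┘ │ ╷ └─┘ ┌─┴─┐ │ │
│ │     │ │↑ ← ↲│   │ │ │
│ └───┐ │ ├─────┤ ╷ │ │ │
│     │ │ │     │ │ │ │ │
│ ╷ ┌─┘ │ ╵ ┌─╴ │ │ │ ╵ │
│ │ │   │   │   │ │ │   │
│ └─┘ ╶─┴───┤ ╶─┘ │ └───┤
│           │     │     │
└───────────┴─────┴─────┘

Path to Q:

┌─────┬───────┬─────────┐
│A    │       │↱ → → → ↓│
│ ┌─╴ ├───╴ ╷ │ ╷ ┌───╴ │
│↓│   │     │ │↑│ │Q ← ↲│
│ └─┐ ╵ ┌─┐ ├─┘ │ └───┐ │
│↳ ↓│   │ │ │↱ ↑│     │ │
│ ╷ ├───┘ ╵ │ ┌─┴─┬─╴ │ │
│ │↓│       │↑│   │   │ │
│ │ └───────┘ ╵ ┌─┘ ┌─┘ │
│ │↳ → → → → ↑  │   │   │
│ └─┬───────┬───┘ ┌─┤ ┌─┤
│   │       │     │ │ │ │
├─┐ │ ┌───╴ │ ╶───┤ ╵ │ │
│ │ │ │     │     │   │ │
│ │ │ │ ┌───┤ ┌─╴ │ ╶─┤ │
│ │ │ │ │   │ │   │   │ │
│ │ └─┘ │ ╷ └─┘ ┌─┴─┐ │ │
│ │     │ │     │   │ │ │
│ └───┐ │ ├─────┤ ╷ │ │ │
│     │ │ │     │ │ │ │ │
│ ╷ ┌─┘ │ ╵ ┌─╴ │ │ │ ╵ │
│ │ │   │   │   │ │ │   │
│ └─┘ ╶─┴───┤ ╶─┘ │ └───┤
│           │     │     │
└───────────┴─────┴─────┘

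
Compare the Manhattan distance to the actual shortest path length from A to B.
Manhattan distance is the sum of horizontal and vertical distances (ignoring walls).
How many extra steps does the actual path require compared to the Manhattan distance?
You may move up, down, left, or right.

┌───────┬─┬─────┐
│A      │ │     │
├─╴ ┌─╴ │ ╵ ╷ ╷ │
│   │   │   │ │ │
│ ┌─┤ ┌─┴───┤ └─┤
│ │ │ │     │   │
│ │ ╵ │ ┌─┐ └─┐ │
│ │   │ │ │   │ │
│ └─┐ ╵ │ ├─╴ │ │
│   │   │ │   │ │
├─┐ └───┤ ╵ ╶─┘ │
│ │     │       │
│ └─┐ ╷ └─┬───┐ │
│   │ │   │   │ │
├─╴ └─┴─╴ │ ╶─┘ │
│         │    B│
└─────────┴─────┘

Manhattan distance: |7 - 0| + |7 - 0| = 14
Actual path length: 22
Extra steps: 22 - 14 = 8

Solution:

┌───────┬─┬─────┐
│A → → ↓│ │     │
├─╴ ┌─╴ │ ╵ ╷ ╷ │
│   │↓ ↲│   │ │ │
│ ┌─┤ ┌─┴───┤ └─┤
│ │ │↓│↱ → ↓│   │
│ │ ╵ │ ┌─┐ └─┐ │
│ │  ↓│↑│ │↳ ↓│ │
│ └─┐ ╵ │ ├─╴ │ │
│   │↳ ↑│ │↓ ↲│ │
├─┐ └───┤ ╵ ╶─┘ │
│ │     │  ↳ → ↓│
│ └─┐ ╷ └─┬───┐ │
│   │ │   │   │↓│
├─╴ └─┴─╴ │ ╶─┘ │
│         │    B│
└─────────┴─────┘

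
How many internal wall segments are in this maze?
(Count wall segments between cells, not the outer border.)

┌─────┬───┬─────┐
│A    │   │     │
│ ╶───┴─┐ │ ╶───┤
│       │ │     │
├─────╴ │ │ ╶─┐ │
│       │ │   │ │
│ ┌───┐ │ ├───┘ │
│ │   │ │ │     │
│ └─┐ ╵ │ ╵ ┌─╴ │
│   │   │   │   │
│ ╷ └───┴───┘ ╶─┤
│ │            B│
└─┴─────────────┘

Counting internal wall segments:
Total internal walls: 35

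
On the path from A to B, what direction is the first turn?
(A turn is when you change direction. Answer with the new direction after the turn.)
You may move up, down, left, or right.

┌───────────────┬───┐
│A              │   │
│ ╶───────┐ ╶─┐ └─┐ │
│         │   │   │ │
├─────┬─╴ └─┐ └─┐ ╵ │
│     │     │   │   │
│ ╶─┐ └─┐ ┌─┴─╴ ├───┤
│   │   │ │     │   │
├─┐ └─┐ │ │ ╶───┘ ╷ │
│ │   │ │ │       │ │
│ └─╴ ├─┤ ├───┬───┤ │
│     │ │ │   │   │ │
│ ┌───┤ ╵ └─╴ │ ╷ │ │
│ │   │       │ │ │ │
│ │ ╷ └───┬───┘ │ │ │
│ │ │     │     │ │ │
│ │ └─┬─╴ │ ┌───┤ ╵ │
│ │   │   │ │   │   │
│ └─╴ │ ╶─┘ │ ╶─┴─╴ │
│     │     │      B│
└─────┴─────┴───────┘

Directions: right, right, right, right, right, down, right, down, right, down, left, left, down, right, right, right, up, right, down, down, down, down, down, down
First turn direction: down

Solution:

┌───────────────┬───┐
│A → → → → ↓    │   │
│ ╶───────┐ ╶─┐ └─┐ │
│         │↳ ↓│   │ │
├─────┬─╴ └─┐ └─┐ ╵ │
│     │     │↳ ↓│   │
│ ╶─┐ └─┐ ┌─┴─╴ ├───┤
│   │   │ │↓ ← ↲│↱ ↓│
├─┐ └─┐ │ │ ╶───┘ ╷ │
│ │   │ │ │↳ → → ↑│↓│
│ └─╴ ├─┤ ├───┬───┤ │
│     │ │ │   │   │↓│
│ ┌───┤ ╵ └─╴ │ ╷ │ │
│ │   │       │ │ │↓│
│ │ ╷ └───┬───┘ │ │ │
│ │ │     │     │ │↓│
│ │ └─┬─╴ │ ┌───┤ ╵ │
│ │   │   │ │   │  ↓│
│ └─╴ │ ╶─┘ │ ╶─┴─╴ │
│     │     │      B│
└─────┴─────┴───────┘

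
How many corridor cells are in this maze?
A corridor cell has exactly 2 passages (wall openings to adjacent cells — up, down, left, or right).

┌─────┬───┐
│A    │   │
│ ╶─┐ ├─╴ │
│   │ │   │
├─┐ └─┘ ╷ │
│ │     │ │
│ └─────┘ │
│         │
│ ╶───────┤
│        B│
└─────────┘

Counting cells with exactly 2 passages:
Total corridor cells: 19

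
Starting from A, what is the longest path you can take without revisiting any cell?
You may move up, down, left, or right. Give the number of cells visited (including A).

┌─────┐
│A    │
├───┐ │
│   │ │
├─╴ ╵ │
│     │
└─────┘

Finding longest simple path using DFS:
Start: (0, 0)
Longest path visits 8 cells
Path: A → right → right → down → down → left → up → left

Solution:

┌─────┐
│A → ↓│
├───┐ │
│B ↰│↓│
├─╴ ╵ │
│  ↑ ↲│
└─────┘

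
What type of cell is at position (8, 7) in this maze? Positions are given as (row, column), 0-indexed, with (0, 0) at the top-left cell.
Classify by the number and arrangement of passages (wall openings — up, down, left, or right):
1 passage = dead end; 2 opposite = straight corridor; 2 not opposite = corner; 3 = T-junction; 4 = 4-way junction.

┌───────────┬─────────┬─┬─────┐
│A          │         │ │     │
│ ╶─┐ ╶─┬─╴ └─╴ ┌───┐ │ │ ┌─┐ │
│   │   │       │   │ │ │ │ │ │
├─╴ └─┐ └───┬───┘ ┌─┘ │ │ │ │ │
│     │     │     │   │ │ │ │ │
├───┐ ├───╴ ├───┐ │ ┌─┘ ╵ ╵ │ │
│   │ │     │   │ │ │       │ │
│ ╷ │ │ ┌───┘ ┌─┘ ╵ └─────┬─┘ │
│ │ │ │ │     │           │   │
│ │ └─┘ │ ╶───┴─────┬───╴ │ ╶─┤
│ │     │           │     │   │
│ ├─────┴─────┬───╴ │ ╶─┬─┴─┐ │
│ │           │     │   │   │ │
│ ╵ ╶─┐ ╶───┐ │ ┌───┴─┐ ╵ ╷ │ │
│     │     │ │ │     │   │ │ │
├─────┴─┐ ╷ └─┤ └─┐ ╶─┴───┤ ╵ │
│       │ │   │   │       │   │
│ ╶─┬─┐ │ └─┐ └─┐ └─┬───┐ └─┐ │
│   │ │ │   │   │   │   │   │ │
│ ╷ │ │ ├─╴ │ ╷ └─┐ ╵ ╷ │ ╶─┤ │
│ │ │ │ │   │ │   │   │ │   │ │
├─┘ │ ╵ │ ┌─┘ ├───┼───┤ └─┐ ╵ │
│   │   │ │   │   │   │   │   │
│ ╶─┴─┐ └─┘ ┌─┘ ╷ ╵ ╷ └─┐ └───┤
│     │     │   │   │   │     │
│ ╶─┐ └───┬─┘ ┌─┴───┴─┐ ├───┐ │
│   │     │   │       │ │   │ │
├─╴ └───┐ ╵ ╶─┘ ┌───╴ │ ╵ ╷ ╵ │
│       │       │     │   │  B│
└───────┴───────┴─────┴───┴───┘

Checking cell at (8, 7):
Number of passages: 2
Cell type: corner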